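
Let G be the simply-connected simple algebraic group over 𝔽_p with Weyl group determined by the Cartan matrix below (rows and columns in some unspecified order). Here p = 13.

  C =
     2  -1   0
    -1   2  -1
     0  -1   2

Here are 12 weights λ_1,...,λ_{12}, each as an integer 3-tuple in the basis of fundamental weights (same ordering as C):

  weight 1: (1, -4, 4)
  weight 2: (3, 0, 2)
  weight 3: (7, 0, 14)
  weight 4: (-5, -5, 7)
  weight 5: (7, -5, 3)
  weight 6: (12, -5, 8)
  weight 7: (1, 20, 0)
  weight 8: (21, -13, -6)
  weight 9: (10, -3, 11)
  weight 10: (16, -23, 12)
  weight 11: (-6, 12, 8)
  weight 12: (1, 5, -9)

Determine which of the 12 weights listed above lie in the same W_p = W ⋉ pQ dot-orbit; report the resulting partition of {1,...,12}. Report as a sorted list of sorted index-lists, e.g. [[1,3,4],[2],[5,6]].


A_3 Cartan matrix, 3 simple roots permuted; ρ=(1,1,1).

Each λ_j+ρ reduced to Ā_13; 3-tuples below use C's row order:

  λ_1+ρ ↦ (1, 2, 2) · λ_2+ρ ↦ (4, 1, 3) · λ_3+ρ ↦ (1, 2, 2) · λ_4+ρ ↦ (4, 4, 0) · λ_5+ρ ↦ (4, 4, 0) · λ_6+ρ ↦ (4, 4, 0) · λ_7+ρ ↦ (1, 2, 2) · λ_8+ρ ↦ (4, 1, 3) · λ_9+ρ ↦ (1, 2, 2) · λ_10+ρ ↦ (4, 4, 0) · λ_11+ρ ↦ (4, 4, 0) · λ_12+ρ ↦ (0, 2, 6)

Linkage partition of the 12 weights (4 classes, p=13):

[[1, 3, 7, 9], [2, 8], [4, 5, 6, 10, 11], [12]]


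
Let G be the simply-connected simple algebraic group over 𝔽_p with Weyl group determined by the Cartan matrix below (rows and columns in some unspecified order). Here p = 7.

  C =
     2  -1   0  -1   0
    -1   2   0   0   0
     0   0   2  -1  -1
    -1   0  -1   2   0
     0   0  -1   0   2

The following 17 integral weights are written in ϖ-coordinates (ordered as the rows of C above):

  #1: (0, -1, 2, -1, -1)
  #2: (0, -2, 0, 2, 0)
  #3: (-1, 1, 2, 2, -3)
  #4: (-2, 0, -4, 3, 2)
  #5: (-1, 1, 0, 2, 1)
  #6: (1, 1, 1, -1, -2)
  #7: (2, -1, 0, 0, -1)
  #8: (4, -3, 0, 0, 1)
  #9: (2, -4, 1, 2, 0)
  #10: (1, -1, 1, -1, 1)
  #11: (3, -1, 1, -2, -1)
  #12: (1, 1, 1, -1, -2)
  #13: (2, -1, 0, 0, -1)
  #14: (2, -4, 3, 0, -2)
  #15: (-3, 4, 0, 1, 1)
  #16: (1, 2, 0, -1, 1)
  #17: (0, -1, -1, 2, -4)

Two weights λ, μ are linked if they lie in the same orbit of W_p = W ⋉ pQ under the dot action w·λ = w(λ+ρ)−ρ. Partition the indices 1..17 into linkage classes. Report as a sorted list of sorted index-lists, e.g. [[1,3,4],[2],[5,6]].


Cartan matrix: type A_5 (|W|=720); un-permuting the 5 rows.

λ_j+ρ reflected into Ā_7 (⟨·,θ^∨⟩≤7); 5-tuples as given:

  λ_1+ρ ↦ (1, 0, 3, 0, 0) · λ_2+ρ ↦ (0, 1, 1, 3, 1) · λ_3+ρ ↦ (0, 1, 1, 3, 1) · λ_4+ρ ↦ (1, 0, 3, 0, 0) · λ_5+ρ ↦ (0, 1, 1, 3, 1) · λ_6+ρ ↦ (2, 2, 1, 0, 1) · λ_7+ρ ↦ (3, 0, 1, 1, 0) · λ_8+ρ ↦ (3, 0, 1, 1, 0) · λ_9+ρ ↦ (0, 1, 1, 3, 1) · λ_10+ρ ↦ (2, 0, 2, 0, 2) · λ_11+ρ ↦ (3, 0, 1, 1, 0) · λ_12+ρ ↦ (2, 2, 1, 0, 1) · λ_13+ρ ↦ (3, 0, 1, 1, 0) · λ_14+ρ ↦ (0, 2, 3, 1, 0) · λ_15+ρ ↦ (2, 2, 1, 0, 1) · λ_16+ρ ↦ (2, 2, 1, 0, 1) · λ_17+ρ ↦ (1, 0, 3, 0, 0)

The 17 indices split into 6 linkage classes (same alcove rep ⇔ same W_7-dot-orbit):

[[1, 4, 17], [2, 3, 5, 9], [6, 12, 15, 16], [7, 8, 11, 13], [10], [14]]


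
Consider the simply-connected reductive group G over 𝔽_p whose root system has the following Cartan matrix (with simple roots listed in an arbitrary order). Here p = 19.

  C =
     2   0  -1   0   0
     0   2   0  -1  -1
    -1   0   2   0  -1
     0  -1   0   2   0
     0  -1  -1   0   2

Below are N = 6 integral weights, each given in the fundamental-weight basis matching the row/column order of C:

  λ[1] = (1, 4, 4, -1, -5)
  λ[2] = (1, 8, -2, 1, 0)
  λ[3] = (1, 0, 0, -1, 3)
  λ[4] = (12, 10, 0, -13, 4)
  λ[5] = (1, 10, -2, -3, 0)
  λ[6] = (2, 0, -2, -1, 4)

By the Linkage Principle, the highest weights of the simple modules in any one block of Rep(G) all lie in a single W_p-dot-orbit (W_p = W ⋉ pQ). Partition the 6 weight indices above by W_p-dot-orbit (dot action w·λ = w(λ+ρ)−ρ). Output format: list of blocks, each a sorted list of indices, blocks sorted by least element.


Cartan matrix: type A_5 (|W|=720); un-permuting the 5 rows.

Each λ_j+ρ reduced to Ā_19; 5-tuples below use C's row order:

    1: (2, 1, 1, 0, 4)
    2: (1, 9, 1, 2, 0)
    3: (2, 1, 1, 0, 4)
    4: (2, 1, 1, 0, 4)
    5: (1, 9, 1, 2, 0)
    6: (2, 1, 1, 0, 4)

Partition of {1..6} into 2 W_19-dot-orbits:

[[1, 3, 4, 6], [2, 5]]


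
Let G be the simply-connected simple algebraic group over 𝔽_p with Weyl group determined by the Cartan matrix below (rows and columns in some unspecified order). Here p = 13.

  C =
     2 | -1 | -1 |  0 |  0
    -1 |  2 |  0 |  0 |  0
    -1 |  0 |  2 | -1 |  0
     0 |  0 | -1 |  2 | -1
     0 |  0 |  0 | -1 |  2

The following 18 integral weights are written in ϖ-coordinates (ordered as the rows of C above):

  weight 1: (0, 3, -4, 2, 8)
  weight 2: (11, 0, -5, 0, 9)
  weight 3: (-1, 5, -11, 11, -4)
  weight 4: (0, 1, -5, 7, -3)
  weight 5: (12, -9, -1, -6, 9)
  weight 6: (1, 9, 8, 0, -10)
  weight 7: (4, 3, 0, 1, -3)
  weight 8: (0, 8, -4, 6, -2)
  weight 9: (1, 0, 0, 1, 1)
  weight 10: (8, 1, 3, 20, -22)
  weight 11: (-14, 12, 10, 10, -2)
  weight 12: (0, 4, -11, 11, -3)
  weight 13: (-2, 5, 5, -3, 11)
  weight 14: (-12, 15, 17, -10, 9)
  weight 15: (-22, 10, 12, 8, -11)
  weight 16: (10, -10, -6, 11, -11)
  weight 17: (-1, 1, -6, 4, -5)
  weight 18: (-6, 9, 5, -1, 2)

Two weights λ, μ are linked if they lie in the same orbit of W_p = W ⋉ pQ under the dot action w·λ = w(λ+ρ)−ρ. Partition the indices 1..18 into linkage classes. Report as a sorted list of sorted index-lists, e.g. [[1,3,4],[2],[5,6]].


C ↔ A_5 under row/col permutation; |W(A_5)| = 720.

W_13-reps of the 18 weights in Ā_13 (same 5-coord order as C):

  λ_1+ρ ↦ (2, 1, 1, 0, 8);  λ_2+ρ ↦ (2, 6, 1, 3, 0);  λ_3+ρ ↦ (5, 4, 1, 0, 2);  λ_4+ρ ↦ (2, 1, 1, 2, 2);  λ_5+ρ ↦ (0, 3, 5, 0, 0);  λ_6+ρ ↦ (2, 1, 1, 0, 8);  λ_7+ρ ↦ (5, 4, 1, 0, 2);  λ_8+ρ ↦ (2, 6, 1, 3, 0);  λ_9+ρ ↦ (2, 1, 1, 2, 2);  λ_10+ρ ↦ (2, 1, 2, 0, 0);  λ_11+ρ ↦ (2, 1, 2, 0, 0);  λ_12+ρ ↦ (5, 4, 1, 0, 2);  λ_13+ρ ↦ (2, 1, 1, 2, 2);  λ_14+ρ ↦ (2, 1, 1, 2, 2);  λ_15+ρ ↦ (2, 1, 1, 0, 8);  λ_16+ρ ↦ (2, 1, 1, 2, 2);  λ_17+ρ ↦ (2, 1, 2, 0, 0);  λ_18+ρ ↦ (5, 4, 1, 0, 2)

These 18 weights hit 6 W_13-dot-orbits; sizes (3, 2, 4, 5, 1, 3):

[[1, 6, 15], [2, 8], [3, 7, 12, 18], [4, 9, 13, 14, 16], [5], [10, 11, 17]]


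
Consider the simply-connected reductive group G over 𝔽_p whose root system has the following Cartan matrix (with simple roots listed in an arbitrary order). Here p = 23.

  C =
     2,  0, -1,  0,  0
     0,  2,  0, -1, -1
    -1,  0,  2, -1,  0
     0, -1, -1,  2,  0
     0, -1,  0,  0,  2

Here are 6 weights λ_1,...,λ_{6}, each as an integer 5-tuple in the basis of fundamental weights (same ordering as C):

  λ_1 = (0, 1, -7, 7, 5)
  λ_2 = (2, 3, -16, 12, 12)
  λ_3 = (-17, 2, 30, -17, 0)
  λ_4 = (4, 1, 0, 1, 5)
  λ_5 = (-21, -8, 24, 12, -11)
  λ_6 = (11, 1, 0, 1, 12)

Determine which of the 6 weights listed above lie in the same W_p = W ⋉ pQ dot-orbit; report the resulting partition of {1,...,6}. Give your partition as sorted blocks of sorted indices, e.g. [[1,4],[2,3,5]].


Dynkin diagram of C (from the 8 off-diagonal −1 entries): A_5.

Folding the 6 weights λ_j+ρ into Ā_23 (reps in the given 5-coord order):

  1: (5, 2, 1, 2, 6)
  2: (5, 2, 1, 2, 6)
  3: (7, 1, 1, 2, 4)
  4: (5, 2, 1, 2, 6)
  5: (5, 2, 1, 2, 6)
  6: (5, 2, 1, 2, 6)

Linkage partition of the 6 weights (2 classes, p=23):

[[1, 2, 4, 5, 6], [3]]


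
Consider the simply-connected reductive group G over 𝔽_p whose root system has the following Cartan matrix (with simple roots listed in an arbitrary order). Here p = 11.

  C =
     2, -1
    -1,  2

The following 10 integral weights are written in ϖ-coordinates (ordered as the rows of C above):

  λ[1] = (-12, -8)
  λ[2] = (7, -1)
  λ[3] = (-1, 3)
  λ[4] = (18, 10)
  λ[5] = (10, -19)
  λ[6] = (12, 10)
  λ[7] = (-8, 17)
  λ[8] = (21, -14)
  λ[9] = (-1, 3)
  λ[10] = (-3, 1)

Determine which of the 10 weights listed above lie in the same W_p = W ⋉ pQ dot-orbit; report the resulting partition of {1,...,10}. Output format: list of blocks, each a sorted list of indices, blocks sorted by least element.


C ↔ A_2 under row/col permutation; |W(A_2)| = 6.

Each λ_j+ρ reduced to Ā_11; 2-tuples below use C's row order:

  [1] (0, 4)
  [2] (8, 0)
  [3] (0, 4)
  [4] (8, 0)
  [5] (0, 4)
  [6] (2, 0)
  [7] (0, 4)
  [8] (2, 0)
  [9] (0, 4)
  [10] (2, 0)

Grouping the 10 weights by Ā_11-representative: 3 linkage classes.

[[1, 3, 5, 7, 9], [2, 4], [6, 8, 10]]


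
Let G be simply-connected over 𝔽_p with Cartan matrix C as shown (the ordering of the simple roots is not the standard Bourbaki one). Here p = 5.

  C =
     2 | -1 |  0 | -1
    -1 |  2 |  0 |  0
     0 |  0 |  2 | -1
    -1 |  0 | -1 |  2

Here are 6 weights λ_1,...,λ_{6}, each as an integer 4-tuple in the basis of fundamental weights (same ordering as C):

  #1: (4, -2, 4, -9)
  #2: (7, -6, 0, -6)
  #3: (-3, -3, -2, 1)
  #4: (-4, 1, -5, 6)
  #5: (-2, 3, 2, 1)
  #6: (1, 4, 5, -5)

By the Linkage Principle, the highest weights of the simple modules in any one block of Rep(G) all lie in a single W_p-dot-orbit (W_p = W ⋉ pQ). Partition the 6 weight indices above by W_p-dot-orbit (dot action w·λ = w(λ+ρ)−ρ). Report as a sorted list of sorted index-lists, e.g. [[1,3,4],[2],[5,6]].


Type A_4, rank 4, |W|=120; reorder rows/cols to standard.

Each λ_j+ρ reduced to Ā_5; 4-tuples below use C's row order:

  λ_1 → (1, 0, 0, 1) · λ_2 → (1, 0, 0, 1) · λ_3 → (1, 1, 2, 0) · λ_4 → (1, 1, 2, 0) · λ_5 → (1, 0, 0, 1) · λ_6 → (1, 1, 2, 0)

2 distinct reps among the 6 weights ⇒ 2 W_5-linkage classes:

[[1, 2, 5], [3, 4, 6]]


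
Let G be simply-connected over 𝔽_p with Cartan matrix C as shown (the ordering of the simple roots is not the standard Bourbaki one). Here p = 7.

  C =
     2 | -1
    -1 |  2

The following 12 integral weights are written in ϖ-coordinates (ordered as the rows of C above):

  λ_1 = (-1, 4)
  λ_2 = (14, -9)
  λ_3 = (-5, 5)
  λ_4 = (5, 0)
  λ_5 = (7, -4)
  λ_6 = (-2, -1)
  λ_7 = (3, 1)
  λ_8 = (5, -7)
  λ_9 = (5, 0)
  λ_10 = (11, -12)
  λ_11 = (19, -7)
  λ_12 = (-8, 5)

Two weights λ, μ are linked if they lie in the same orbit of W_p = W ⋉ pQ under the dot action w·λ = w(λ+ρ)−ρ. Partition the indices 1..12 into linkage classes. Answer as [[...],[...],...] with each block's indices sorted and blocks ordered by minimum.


A_2 Cartan matrix, 2 simple roots permuted; ρ=(1,1).

λ_j+ρ reflected into Ā_7 (⟨·,θ^∨⟩≤7); 2-tuples as given:

  λ_1+ρ ↦ (0, 5) · λ_2+ρ ↦ (0, 1) · λ_3+ρ ↦ (4, 2) · λ_4+ρ ↦ (6, 1) · λ_5+ρ ↦ (4, 2) · λ_6+ρ ↦ (0, 1) · λ_7+ρ ↦ (4, 2) · λ_8+ρ ↦ (0, 6) · λ_9+ρ ↦ (6, 1) · λ_10+ρ ↦ (4, 2) · λ_11+ρ ↦ (6, 1) · λ_12+ρ ↦ (6, 1)

The 12 indices split into 5 linkage classes (same alcove rep ⇔ same W_7-dot-orbit):

[[1], [2, 6], [3, 5, 7, 10], [4, 9, 11, 12], [8]]


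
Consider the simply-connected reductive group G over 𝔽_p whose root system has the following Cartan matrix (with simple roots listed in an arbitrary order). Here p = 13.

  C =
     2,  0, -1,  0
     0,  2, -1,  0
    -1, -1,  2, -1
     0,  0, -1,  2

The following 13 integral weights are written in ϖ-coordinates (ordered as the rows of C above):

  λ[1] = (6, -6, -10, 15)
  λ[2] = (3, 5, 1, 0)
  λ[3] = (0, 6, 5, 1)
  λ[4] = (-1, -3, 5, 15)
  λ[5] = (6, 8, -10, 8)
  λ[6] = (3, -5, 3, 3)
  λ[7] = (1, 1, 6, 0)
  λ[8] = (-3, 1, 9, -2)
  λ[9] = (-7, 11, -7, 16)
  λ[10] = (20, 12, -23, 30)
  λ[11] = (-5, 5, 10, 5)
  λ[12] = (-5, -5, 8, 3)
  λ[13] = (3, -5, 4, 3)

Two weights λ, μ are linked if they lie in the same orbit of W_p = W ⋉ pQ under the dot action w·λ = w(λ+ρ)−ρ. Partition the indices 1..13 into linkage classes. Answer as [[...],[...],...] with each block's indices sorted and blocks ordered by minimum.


D_4 Cartan matrix, 4 simple roots permuted; ρ=(1,1,1,1).

Ā_13 reps of the 13 weights (D_4, coords as presented):

  1: (4, 6, 0, 1) · 2: (4, 6, 0, 1) · 3: (2, 4, 0, 1) · 4: (2, 0, 4, 0) · 5: (2, 0, 4, 0) · 6: (4, 4, 0, 4) · 7: (2, 2, 1, 1) · 8: (2, 2, 1, 1) · 9: (2, 4, 0, 1) · 10: (4, 4, 0, 4) · 11: (2, 0, 4, 0) · 12: (4, 4, 0, 4) · 13: (4, 4, 0, 4)

5 distinct reps among the 13 weights ⇒ 5 W_13-linkage classes:

[[1, 2], [3, 9], [4, 5, 11], [6, 10, 12, 13], [7, 8]]


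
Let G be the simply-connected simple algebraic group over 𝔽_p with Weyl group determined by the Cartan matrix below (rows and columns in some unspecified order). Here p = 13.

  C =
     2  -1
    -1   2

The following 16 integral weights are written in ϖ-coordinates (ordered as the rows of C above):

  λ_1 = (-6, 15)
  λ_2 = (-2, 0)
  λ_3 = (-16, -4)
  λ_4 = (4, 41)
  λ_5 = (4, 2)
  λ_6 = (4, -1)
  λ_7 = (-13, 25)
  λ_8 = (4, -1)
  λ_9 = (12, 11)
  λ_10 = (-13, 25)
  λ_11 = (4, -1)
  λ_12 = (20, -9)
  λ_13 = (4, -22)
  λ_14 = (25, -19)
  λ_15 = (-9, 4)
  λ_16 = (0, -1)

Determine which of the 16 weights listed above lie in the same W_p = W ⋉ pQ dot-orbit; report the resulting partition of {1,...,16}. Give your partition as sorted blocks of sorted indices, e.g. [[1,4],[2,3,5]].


Cartan matrix: type A_2 (|W|=6); un-permuting the 2 rows.

Each λ_j+ρ reduced to Ā_13; 2-tuples below use C's row order:

  λ_1 → (2, 8)
  λ_2 → (1, 0)
  λ_3 → (2, 8)
  λ_4 → (5, 3)
  λ_5 → (5, 3)
  λ_6 → (5, 0)
  λ_7 → (1, 0)
  λ_8 → (5, 0)
  λ_9 → (1, 0)
  λ_10 → (1, 0)
  λ_11 → (5, 0)
  λ_12 → (5, 0)
  λ_13 → (5, 3)
  λ_14 → (5, 0)
  λ_15 → (5, 3)
  λ_16 → (1, 0)

4 distinct reps among the 16 weights ⇒ 4 W_13-linkage classes:

[[1, 3], [2, 7, 9, 10, 16], [4, 5, 13, 15], [6, 8, 11, 12, 14]]


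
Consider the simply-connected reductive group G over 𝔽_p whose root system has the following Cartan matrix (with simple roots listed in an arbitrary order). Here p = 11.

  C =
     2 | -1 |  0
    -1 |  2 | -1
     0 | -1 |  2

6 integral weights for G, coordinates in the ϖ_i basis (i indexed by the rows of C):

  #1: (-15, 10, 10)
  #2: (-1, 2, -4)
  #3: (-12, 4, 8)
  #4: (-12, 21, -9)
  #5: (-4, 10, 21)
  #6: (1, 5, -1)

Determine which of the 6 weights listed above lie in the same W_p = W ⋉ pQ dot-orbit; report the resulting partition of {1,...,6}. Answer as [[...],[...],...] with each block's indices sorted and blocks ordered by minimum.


Root system A_3: the 3×3 matrix C matches after relabeling.

Each λ_j+ρ reduced to Ā_11; 3-tuples below use C's row order:

  [1] (0, 0, 3);  [2] (0, 0, 3);  [3] (2, 6, 0);  [4] (0, 0, 3);  [5] (0, 0, 3);  [6] (2, 6, 0)

Grouping the 6 weights by Ā_11-representative: 2 linkage classes.

[[1, 2, 4, 5], [3, 6]]


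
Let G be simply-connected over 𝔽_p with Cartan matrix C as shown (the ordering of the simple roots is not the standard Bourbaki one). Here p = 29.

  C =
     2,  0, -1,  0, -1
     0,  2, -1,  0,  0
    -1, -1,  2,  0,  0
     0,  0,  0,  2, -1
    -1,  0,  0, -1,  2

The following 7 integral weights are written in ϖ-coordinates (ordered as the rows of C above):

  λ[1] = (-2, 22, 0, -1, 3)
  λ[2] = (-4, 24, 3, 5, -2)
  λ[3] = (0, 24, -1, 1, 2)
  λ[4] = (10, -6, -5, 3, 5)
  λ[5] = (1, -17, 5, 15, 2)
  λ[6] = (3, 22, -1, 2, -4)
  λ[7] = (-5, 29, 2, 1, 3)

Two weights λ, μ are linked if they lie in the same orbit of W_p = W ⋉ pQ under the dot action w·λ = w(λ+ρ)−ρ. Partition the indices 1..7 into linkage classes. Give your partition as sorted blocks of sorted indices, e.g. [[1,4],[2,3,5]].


Dynkin diagram of C (from the 8 off-diagonal −1 entries): A_5.

W_29-reps of the 7 weights in Ā_29 (same 5-coord order as C):

    1: (1, 23, 0, 0, 3)
    2: (1, 23, 0, 0, 3)
    3: (1, 23, 0, 0, 3)
    4: (2, 4, 5, 4, 6)
    5: (3, 6, 2, 11, 5)
    6: (1, 23, 0, 0, 3)
    7: (1, 23, 0, 0, 3)

Partition of {1..7} into 3 W_29-dot-orbits:

[[1, 2, 3, 6, 7], [4], [5]]


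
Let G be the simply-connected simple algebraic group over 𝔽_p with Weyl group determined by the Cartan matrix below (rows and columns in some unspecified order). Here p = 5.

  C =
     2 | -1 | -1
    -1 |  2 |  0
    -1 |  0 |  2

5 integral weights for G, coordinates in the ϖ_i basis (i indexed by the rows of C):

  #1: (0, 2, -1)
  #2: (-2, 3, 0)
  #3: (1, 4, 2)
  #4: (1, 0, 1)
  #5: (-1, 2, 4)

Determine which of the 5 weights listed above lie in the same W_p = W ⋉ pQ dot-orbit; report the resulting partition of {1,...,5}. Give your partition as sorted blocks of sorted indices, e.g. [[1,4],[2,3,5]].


Cartan matrix: type A_3 (|W|=24); un-permuting the 3 rows.

Ā_5 reps of the 5 weights (A_3, coords as presented):

  λ_1 → (1, 3, 0);  λ_2 → (1, 3, 0);  λ_3 → (0, 0, 2);  λ_4 → (2, 1, 2);  λ_5 → (0, 0, 2)

Grouping the 5 weights by Ā_5-representative: 3 linkage classes.

[[1, 2], [3, 5], [4]]


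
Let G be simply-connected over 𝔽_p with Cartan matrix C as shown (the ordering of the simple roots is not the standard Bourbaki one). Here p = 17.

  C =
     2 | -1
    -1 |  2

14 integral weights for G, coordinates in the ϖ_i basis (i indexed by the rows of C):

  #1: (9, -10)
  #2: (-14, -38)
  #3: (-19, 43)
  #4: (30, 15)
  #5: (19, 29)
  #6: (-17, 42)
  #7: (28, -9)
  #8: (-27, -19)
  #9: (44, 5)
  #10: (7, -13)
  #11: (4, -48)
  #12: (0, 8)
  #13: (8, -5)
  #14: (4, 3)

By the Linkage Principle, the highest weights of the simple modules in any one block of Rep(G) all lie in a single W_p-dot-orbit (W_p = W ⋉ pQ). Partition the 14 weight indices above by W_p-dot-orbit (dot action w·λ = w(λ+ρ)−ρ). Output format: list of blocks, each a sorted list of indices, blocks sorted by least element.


Root system A_2: the 2×2 matrix C matches after relabeling.

Folding the 14 weights λ_j+ρ into Ā_17 (reps in the given 2-coord order):

  λ_1+ρ ↦ (1, 9) · λ_2+ρ ↦ (13, 1) · λ_3+ρ ↦ (1, 9) · λ_4+ρ ↦ (13, 1) · λ_5+ρ ↦ (3, 13) · λ_6+ρ ↦ (1, 9) · λ_7+ρ ↦ (5, 4) · λ_8+ρ ↦ (1, 9) · λ_9+ρ ↦ (6, 0) · λ_10+ρ ↦ (4, 8) · λ_11+ρ ↦ (5, 4) · λ_12+ρ ↦ (1, 9) · λ_13+ρ ↦ (5, 4) · λ_14+ρ ↦ (5, 4)

6 distinct reps among the 14 weights ⇒ 6 W_17-linkage classes:

[[1, 3, 6, 8, 12], [2, 4], [5], [7, 11, 13, 14], [9], [10]]


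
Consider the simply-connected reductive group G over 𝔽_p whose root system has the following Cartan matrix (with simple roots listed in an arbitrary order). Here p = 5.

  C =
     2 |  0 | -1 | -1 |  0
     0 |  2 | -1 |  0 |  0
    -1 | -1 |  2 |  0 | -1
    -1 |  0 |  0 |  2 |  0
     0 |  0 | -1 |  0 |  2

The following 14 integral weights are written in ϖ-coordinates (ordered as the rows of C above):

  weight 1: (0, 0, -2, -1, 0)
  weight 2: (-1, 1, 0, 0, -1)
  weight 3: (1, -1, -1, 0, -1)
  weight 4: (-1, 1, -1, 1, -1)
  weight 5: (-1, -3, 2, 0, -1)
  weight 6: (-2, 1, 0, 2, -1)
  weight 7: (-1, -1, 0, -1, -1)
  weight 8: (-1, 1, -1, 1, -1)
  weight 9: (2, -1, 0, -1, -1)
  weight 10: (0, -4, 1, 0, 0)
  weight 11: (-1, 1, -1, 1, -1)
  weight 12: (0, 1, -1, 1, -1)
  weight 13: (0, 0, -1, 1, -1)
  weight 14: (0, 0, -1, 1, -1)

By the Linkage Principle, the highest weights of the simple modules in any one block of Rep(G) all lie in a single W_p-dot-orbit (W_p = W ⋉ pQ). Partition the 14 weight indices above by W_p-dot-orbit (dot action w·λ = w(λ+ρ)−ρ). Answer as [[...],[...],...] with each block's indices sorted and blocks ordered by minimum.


Root system D_5: the 5×5 matrix C matches after relabeling.

Ā_5 reps of the 14 weights (D_5, coords as presented):

  1: (0, 0, 1, 0, 0) · 2: (0, 2, 1, 1, 0) · 3: (2, 0, 0, 1, 0) · 4: (0, 2, 0, 2, 0) · 5: (0, 2, 1, 1, 0) · 6: (0, 2, 0, 2, 0) · 7: (0, 0, 1, 0, 0) · 8: (0, 2, 0, 2, 0) · 9: (0, 0, 1, 0, 0) · 10: (0, 2, 1, 1, 0) · 11: (0, 2, 0, 2, 0) · 12: (0, 2, 0, 2, 0) · 13: (1, 1, 0, 2, 0) · 14: (1, 1, 0, 2, 0)

Partition of {1..14} into 5 W_5-dot-orbits:

[[1, 7, 9], [2, 5, 10], [3], [4, 6, 8, 11, 12], [13, 14]]


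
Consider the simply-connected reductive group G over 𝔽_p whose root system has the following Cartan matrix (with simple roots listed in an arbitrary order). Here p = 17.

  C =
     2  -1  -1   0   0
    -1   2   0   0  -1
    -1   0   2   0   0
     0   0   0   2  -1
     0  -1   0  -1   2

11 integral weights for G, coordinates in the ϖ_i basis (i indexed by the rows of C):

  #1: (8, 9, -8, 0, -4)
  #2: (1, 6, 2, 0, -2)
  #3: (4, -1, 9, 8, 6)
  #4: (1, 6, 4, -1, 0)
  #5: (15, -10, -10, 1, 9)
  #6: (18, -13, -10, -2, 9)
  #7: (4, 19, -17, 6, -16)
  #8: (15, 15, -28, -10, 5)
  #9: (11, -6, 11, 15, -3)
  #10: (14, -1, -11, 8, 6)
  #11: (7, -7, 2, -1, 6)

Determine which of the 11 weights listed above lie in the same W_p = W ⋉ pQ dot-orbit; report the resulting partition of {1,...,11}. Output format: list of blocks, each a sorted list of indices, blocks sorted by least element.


Cartan matrix: type A_5 (|W|=720); un-permuting the 5 rows.

Alcove-folded reps (p=17, 11 weights, presented ϖ-order):

  λ_1 → (2, 7, 5, 0, 1) · λ_2 → (2, 6, 3, 0, 1) · λ_3 → (1, 0, 4, 5, 2) · λ_4 → (2, 7, 5, 0, 1) · λ_5 → (2, 7, 5, 0, 1) · λ_6 → (2, 7, 5, 0, 1) · λ_7 → (2, 6, 3, 0, 1) · λ_8 → (4, 6, 1, 3, 2) · λ_9 → (1, 0, 4, 5, 2) · λ_10 → (1, 0, 4, 5, 2) · λ_11 → (2, 6, 3, 0, 1)

Linkage partition of the 11 weights (4 classes, p=17):

[[1, 4, 5, 6], [2, 7, 11], [3, 9, 10], [8]]


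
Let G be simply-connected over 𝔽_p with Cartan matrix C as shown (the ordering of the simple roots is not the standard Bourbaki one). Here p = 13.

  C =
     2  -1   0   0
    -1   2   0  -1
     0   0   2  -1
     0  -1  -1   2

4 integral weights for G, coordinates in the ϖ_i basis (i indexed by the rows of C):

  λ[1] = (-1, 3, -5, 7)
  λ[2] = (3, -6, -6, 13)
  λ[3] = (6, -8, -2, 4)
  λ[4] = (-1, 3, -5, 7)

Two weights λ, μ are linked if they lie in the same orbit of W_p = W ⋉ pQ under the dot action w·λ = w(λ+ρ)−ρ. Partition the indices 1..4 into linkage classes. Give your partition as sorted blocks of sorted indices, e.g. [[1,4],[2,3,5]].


Cartan matrix: type A_4 (|W|=120); un-permuting the 4 rows.

λ_j+ρ reflected into Ā_13 (⟨·,θ^∨⟩≤13); 4-tuples as given:

    λ_1+ρ ↦ (0, 4, 4, 4)
    λ_2+ρ ↦ (0, 4, 4, 4)
    λ_3+ρ ↦ (0, 4, 2, 1)
    λ_4+ρ ↦ (0, 4, 4, 4)

Grouping the 4 weights by Ā_13-representative: 2 linkage classes.

[[1, 2, 4], [3]]


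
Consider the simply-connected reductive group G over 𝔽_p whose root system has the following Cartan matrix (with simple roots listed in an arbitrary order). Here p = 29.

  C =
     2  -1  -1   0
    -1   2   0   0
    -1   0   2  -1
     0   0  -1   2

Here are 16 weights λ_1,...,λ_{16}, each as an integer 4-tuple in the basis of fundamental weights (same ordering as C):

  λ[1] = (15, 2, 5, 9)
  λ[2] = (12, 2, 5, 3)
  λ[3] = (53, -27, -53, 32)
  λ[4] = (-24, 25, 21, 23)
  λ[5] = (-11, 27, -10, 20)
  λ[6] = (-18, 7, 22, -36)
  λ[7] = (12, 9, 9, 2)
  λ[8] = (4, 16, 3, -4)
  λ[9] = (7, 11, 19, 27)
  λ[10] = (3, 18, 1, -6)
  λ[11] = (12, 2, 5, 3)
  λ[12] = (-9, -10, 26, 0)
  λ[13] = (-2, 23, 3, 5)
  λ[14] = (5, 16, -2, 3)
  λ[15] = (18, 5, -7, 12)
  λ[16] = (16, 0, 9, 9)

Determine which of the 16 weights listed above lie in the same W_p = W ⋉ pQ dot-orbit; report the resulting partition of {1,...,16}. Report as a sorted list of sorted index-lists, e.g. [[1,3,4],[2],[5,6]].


A_4 Cartan matrix, 4 simple roots permuted; ρ=(1,1,1,1).

λ_j+ρ reflected into Ā_29 (⟨·,θ^∨⟩≤29); 4-tuples as given:

    λ_1+ρ ↦ (13, 3, 6, 4)
    λ_2+ρ ↦ (13, 3, 6, 4)
    λ_3+ρ ↦ (1, 19, 3, 2)
    λ_4+ρ ↦ (5, 17, 1, 3)
    λ_5+ρ ↦ (9, 8, 10, 1)
    λ_6+ρ ↦ (9, 6, 8, 0)
    λ_7+ρ ↦ (13, 3, 6, 4)
    λ_8+ρ ↦ (5, 17, 1, 3)
    λ_9+ρ ↦ (9, 8, 10, 1)
    λ_10+ρ ↦ (1, 19, 3, 2)
    λ_11+ρ ↦ (13, 3, 6, 4)
    λ_12+ρ ↦ (9, 8, 10, 1)
    λ_13+ρ ↦ (1, 19, 3, 2)
    λ_14+ρ ↦ (5, 17, 1, 3)
    λ_15+ρ ↦ (13, 3, 6, 4)
    λ_16+ρ ↦ (9, 8, 10, 1)

These 16 weights hit 5 W_29-dot-orbits; sizes (5, 3, 3, 4, 1):

[[1, 2, 7, 11, 15], [3, 10, 13], [4, 8, 14], [5, 9, 12, 16], [6]]


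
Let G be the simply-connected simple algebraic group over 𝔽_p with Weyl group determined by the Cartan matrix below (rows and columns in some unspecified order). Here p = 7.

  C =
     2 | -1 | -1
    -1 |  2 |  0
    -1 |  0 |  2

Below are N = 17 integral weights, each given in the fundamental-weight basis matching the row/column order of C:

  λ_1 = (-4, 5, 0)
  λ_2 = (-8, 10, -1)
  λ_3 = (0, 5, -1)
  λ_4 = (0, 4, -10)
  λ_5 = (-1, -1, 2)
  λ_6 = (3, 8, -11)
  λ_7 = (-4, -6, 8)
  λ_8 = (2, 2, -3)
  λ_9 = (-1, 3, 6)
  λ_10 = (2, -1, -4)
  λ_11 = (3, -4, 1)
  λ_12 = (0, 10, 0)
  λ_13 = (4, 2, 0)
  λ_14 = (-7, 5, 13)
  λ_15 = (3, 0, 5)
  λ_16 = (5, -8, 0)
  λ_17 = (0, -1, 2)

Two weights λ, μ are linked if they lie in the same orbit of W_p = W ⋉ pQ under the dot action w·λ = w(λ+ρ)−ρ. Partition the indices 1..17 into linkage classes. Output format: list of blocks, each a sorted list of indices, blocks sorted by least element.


Dynkin diagram of C (from the 4 off-diagonal −1 entries): A_3.

Folding the 17 weights λ_j+ρ into Ā_7 (reps in the given 3-coord order):

  [1] (1, 3, 2);  [2] (0, 0, 3);  [3] (1, 6, 0);  [4] (4, 1, 1);  [5] (0, 0, 3);  [6] (1, 3, 2);  [7] (4, 1, 1);  [8] (1, 3, 2);  [9] (0, 0, 3);  [10] (0, 0, 3);  [11] (1, 3, 2);  [12] (4, 1, 1);  [13] (4, 1, 1);  [14] (1, 6, 0);  [15] (1, 3, 2);  [16] (1, 6, 0);  [17] (1, 0, 3)

5 distinct reps among the 17 weights ⇒ 5 W_7-linkage classes:

[[1, 6, 8, 11, 15], [2, 5, 9, 10], [3, 14, 16], [4, 7, 12, 13], [17]]


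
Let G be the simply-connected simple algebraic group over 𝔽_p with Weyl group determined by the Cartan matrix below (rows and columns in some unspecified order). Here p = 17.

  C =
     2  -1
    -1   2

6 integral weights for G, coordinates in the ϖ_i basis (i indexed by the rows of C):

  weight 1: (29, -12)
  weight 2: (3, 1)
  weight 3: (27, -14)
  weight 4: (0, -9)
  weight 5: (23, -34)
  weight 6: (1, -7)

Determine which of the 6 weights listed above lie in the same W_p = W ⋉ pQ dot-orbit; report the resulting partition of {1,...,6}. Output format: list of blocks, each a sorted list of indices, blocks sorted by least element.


Type A_2, rank 2, |W|=6; reorder rows/cols to standard.

Ā_17 reps of the 6 weights (A_2, coords as presented):

    λ_1 → (4, 2)
    λ_2 → (4, 2)
    λ_3 → (4, 2)
    λ_4 → (7, 1)
    λ_5 → (7, 1)
    λ_6 → (4, 2)

The 6 indices split into 2 linkage classes (same alcove rep ⇔ same W_17-dot-orbit):

[[1, 2, 3, 6], [4, 5]]


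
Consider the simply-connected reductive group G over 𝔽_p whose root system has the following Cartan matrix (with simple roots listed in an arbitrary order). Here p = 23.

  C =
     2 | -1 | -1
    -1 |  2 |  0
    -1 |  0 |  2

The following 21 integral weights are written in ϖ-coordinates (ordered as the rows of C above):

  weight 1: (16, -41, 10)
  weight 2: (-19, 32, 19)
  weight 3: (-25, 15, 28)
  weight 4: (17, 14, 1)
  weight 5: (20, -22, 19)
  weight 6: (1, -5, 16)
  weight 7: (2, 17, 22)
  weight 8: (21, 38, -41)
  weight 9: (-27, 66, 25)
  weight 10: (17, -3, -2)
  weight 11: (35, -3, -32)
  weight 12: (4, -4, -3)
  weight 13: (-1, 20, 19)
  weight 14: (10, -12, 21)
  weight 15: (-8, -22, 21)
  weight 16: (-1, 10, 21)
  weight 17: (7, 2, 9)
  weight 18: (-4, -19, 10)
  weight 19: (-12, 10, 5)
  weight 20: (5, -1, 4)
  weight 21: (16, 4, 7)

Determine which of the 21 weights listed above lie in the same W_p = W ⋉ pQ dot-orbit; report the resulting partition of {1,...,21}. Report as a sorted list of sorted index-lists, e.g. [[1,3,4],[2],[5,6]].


Type A_3, rank 3, |W|=24; reorder rows/cols to standard.

Alcove-folded reps (p=23, 21 weights, presented ϖ-order):

  λ_1+ρ ↦ (6, 0, 5);  λ_2+ρ ↦ (8, 3, 10);  λ_3+ρ ↦ (15, 2, 1);  λ_4+ρ ↦ (8, 3, 10);  λ_5+ρ ↦ (0, 3, 2);  λ_6+ρ ↦ (2, 2, 15);  λ_7+ρ ↦ (0, 3, 2);  λ_8+ρ ↦ (15, 2, 1);  λ_9+ρ ↦ (0, 3, 2);  λ_10+ρ ↦ (15, 2, 1);  λ_11+ρ ↦ (8, 3, 10);  λ_12+ρ ↦ (0, 3, 2);  λ_13+ρ ↦ (0, 3, 2);  λ_14+ρ ↦ (0, 1, 12);  λ_15+ρ ↦ (15, 2, 1);  λ_16+ρ ↦ (0, 1, 12);  λ_17+ρ ↦ (8, 3, 10);  λ_18+ρ ↦ (8, 3, 10);  λ_19+ρ ↦ (6, 0, 5);  λ_20+ρ ↦ (6, 0, 5);  λ_21+ρ ↦ (15, 2, 1)

Partition of {1..21} into 6 W_23-dot-orbits:

[[1, 19, 20], [2, 4, 11, 17, 18], [3, 8, 10, 15, 21], [5, 7, 9, 12, 13], [6], [14, 16]]


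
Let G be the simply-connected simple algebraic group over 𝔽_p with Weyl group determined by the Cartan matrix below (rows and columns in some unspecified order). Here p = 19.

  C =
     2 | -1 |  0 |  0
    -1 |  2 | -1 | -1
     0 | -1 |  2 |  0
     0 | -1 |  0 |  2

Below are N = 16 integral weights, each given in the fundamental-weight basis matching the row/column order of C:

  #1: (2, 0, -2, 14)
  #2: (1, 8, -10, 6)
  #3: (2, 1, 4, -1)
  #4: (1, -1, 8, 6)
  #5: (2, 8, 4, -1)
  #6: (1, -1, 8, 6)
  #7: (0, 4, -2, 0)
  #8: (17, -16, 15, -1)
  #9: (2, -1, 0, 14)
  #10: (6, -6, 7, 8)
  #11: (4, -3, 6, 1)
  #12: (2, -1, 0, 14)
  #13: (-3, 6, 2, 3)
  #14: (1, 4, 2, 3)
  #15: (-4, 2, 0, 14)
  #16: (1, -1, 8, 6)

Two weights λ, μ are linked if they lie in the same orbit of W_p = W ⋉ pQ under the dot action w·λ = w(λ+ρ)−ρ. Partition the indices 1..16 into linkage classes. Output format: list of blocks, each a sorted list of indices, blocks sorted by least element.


D_4 Cartan matrix, 4 simple roots permuted; ρ=(1,1,1,1).

Ā_19 reps of the 16 weights (D_4, coords as presented):

  λ_1 → (3, 0, 1, 15) · λ_2 → (2, 0, 9, 7) · λ_3 → (3, 2, 5, 0) · λ_4 → (2, 0, 9, 7) · λ_5 → (3, 2, 5, 0) · λ_6 → (2, 0, 9, 7) · λ_7 → (1, 4, 1, 1) · λ_8 → (3, 0, 1, 15) · λ_9 → (3, 0, 1, 15) · λ_10 → (2, 5, 3, 4) · λ_11 → (3, 2, 5, 0) · λ_12 → (3, 0, 1, 15) · λ_13 → (2, 5, 3, 4) · λ_14 → (2, 5, 3, 4) · λ_15 → (3, 0, 1, 15) · λ_16 → (2, 0, 9, 7)

These 16 weights hit 5 W_19-dot-orbits; sizes (5, 4, 3, 1, 3):

[[1, 8, 9, 12, 15], [2, 4, 6, 16], [3, 5, 11], [7], [10, 13, 14]]


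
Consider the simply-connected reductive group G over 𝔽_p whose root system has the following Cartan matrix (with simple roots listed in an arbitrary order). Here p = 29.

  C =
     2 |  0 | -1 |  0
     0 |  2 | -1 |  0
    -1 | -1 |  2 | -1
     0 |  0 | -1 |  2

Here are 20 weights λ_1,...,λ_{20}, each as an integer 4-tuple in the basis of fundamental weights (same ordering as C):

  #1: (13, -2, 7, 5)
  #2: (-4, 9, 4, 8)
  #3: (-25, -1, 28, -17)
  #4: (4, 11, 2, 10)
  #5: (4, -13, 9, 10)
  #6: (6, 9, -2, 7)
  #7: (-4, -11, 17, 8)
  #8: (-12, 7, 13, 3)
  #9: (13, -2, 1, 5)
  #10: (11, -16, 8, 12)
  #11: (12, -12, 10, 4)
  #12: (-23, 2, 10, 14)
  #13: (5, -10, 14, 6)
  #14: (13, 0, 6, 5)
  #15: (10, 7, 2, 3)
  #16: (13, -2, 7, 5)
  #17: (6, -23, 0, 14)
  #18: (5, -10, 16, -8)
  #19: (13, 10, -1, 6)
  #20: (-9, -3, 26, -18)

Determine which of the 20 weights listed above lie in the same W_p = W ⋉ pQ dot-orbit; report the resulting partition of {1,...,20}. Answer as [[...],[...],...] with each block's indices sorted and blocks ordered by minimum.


Dynkin diagram of C (from the 6 off-diagonal −1 entries): D_4.

Folding the 20 weights λ_j+ρ into Ā_29 (reps in the given 4-coord order):

  λ_1+ρ ↦ (14, 1, 1, 6)
  λ_2+ρ ↦ (3, 10, 2, 9)
  λ_3+ρ ↦ (13, 11, 0, 5)
  λ_4+ρ ↦ (3, 10, 2, 9)
  λ_5+ρ ↦ (3, 10, 2, 9)
  λ_6+ρ ↦ (6, 9, 1, 7)
  λ_7+ρ ↦ (3, 10, 2, 9)
  λ_8+ρ ↦ (11, 8, 3, 4)
  λ_9+ρ ↦ (14, 1, 1, 6)
  λ_10+ρ ↦ (6, 9, 1, 7)
  λ_11+ρ ↦ (13, 11, 0, 5)
  λ_12+ρ ↦ (11, 8, 3, 4)
  λ_13+ρ ↦ (6, 9, 1, 7)
  λ_14+ρ ↦ (14, 1, 1, 6)
  λ_15+ρ ↦ (11, 8, 3, 4)
  λ_16+ρ ↦ (14, 1, 1, 6)
  λ_17+ρ ↦ (14, 1, 1, 6)
  λ_18+ρ ↦ (6, 9, 1, 7)
  λ_19+ρ ↦ (11, 8, 3, 4)
  λ_20+ρ ↦ (8, 2, 0, 17)

Grouping the 20 weights by Ā_29-representative: 6 linkage classes.

[[1, 9, 14, 16, 17], [2, 4, 5, 7], [3, 11], [6, 10, 13, 18], [8, 12, 15, 19], [20]]


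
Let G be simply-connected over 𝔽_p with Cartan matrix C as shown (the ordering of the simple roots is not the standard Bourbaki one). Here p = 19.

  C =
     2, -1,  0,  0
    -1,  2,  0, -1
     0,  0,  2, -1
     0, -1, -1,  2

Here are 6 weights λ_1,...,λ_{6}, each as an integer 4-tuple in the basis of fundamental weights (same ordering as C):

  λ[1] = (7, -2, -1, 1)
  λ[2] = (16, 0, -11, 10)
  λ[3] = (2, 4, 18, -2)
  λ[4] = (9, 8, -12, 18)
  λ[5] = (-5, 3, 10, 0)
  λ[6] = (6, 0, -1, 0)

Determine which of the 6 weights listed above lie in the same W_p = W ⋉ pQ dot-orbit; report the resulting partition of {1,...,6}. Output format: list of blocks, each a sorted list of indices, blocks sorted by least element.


Root system A_4: the 4×4 matrix C matches after relabeling.

Each λ_j+ρ reduced to Ā_19; 4-tuples below use C's row order:

  [1] (7, 1, 0, 1);  [2] (7, 1, 0, 1);  [3] (4, 0, 11, 1);  [4] (9, 0, 8, 0);  [5] (4, 0, 11, 1);  [6] (7, 1, 0, 1)

3 distinct reps among the 6 weights ⇒ 3 W_19-linkage classes:

[[1, 2, 6], [3, 5], [4]]


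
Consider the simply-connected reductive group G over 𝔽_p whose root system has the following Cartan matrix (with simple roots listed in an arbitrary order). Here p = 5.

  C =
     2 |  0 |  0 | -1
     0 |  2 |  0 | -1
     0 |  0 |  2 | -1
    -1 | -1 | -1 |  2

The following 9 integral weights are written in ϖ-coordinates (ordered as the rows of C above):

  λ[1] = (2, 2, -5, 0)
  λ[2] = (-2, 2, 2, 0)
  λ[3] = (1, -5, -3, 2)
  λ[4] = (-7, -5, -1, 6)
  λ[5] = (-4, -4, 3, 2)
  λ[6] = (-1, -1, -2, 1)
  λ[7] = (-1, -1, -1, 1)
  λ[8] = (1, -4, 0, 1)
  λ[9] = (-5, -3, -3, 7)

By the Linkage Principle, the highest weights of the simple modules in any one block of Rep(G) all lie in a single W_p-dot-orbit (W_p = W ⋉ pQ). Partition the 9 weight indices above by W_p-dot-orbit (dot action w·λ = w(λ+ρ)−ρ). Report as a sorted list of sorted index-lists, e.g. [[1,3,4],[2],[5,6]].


Cartan matrix: type D_4 (|W|=192); un-permuting the 4 rows.

W_5-reps of the 9 weights in Ā_5 (same 4-coord order as C):

  λ_1 → (0, 0, 1, 1)
  λ_2 → (1, 1, 1, 1)
  λ_3 → (1, 1, 1, 1)
  λ_4 → (1, 1, 1, 1)
  λ_5 → (0, 0, 1, 1)
  λ_6 → (0, 0, 1, 1)
  λ_7 → (0, 0, 0, 2)
  λ_8 → (1, 2, 0, 1)
  λ_9 → (1, 1, 1, 1)

These 9 weights hit 4 W_5-dot-orbits; sizes (3, 4, 1, 1):

[[1, 5, 6], [2, 3, 4, 9], [7], [8]]


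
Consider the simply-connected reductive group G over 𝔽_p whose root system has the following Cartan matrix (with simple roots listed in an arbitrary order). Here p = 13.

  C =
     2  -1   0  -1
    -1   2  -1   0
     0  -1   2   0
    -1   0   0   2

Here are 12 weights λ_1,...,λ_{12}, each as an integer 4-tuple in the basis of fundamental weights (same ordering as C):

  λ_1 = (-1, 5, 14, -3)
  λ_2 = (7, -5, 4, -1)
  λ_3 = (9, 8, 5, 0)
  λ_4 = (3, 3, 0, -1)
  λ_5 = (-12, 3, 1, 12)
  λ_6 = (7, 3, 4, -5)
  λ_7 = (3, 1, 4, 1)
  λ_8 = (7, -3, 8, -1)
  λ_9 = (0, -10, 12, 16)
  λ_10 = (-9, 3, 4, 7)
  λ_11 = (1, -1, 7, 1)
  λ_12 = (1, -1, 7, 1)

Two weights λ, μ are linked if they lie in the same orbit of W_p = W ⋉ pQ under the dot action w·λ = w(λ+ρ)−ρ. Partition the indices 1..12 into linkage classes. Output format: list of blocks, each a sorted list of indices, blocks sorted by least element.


C ↔ A_4 under row/col permutation; |W(A_4)| = 120.

Each λ_j+ρ reduced to Ā_13; 4-tuples below use C's row order:

  1: (4, 2, 5, 2) · 2: (4, 4, 1, 0) · 3: (2, 0, 1, 4) · 4: (4, 4, 1, 0) · 5: (4, 2, 5, 2) · 6: (4, 4, 1, 0) · 7: (4, 2, 5, 2) · 8: (4, 2, 5, 2) · 9: (4, 4, 1, 0) · 10: (4, 4, 1, 0) · 11: (2, 0, 8, 2) · 12: (2, 0, 8, 2)

These 12 weights hit 4 W_13-dot-orbits; sizes (4, 5, 1, 2):

[[1, 5, 7, 8], [2, 4, 6, 9, 10], [3], [11, 12]]


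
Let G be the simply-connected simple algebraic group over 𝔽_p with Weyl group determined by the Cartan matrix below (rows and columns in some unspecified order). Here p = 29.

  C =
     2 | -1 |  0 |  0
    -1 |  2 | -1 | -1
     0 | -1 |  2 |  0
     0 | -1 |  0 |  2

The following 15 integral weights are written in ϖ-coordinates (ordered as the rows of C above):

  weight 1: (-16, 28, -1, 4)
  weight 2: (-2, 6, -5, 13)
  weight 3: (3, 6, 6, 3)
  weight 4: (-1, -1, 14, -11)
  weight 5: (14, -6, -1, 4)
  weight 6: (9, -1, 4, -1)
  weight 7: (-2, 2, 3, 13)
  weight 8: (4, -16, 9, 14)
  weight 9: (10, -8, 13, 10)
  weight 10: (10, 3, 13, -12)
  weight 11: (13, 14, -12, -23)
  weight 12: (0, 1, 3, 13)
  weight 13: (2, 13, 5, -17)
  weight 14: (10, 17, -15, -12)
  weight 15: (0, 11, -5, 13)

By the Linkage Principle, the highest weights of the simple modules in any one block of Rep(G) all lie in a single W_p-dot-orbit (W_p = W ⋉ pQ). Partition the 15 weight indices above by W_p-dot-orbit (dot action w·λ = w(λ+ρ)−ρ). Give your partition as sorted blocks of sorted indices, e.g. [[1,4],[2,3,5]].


D_4 Cartan matrix, 4 simple roots permuted; ρ=(1,1,1,1).

Alcove-folded reps (p=29, 15 weights, presented ϖ-order):

  1: (10, 0, 5, 0)
  2: (1, 2, 4, 14)
  3: (4, 7, 7, 4)
  4: (10, 0, 5, 0)
  5: (10, 0, 5, 0)
  6: (10, 0, 5, 0)
  7: (1, 2, 4, 14)
  8: (10, 0, 5, 0)
  9: (4, 7, 7, 4)
  10: (4, 7, 7, 4)
  11: (4, 7, 7, 4)
  12: (1, 2, 4, 14)
  13: (1, 2, 4, 14)
  14: (4, 7, 7, 4)
  15: (1, 2, 4, 14)

These 15 weights hit 3 W_29-dot-orbits; sizes (5, 5, 5):

[[1, 4, 5, 6, 8], [2, 7, 12, 13, 15], [3, 9, 10, 11, 14]]


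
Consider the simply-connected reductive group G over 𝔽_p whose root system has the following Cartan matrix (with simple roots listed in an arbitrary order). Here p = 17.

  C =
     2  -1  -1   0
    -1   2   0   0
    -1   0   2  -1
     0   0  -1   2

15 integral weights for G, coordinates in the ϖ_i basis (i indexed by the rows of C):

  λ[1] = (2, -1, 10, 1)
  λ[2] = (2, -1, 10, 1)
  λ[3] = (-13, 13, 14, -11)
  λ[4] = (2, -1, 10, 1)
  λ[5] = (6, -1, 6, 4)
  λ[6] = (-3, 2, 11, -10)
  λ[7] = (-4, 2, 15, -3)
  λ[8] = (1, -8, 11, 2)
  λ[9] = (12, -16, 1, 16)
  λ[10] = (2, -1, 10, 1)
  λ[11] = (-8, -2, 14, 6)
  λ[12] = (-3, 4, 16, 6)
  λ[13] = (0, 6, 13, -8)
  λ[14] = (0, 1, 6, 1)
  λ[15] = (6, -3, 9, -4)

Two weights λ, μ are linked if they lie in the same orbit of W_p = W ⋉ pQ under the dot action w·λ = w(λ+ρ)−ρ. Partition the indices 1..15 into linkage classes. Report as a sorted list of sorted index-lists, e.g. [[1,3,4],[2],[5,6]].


Root system A_4: the 4×4 matrix C matches after relabeling.

λ_j+ρ reflected into Ā_17 (⟨·,θ^∨⟩≤17); 4-tuples as given:

  λ_1+ρ ↦ (3, 0, 11, 2);  λ_2+ρ ↦ (3, 0, 11, 2);  λ_3+ρ ↦ (5, 2, 7, 3);  λ_4+ρ ↦ (3, 0, 11, 2);  λ_5+ρ ↦ (5, 2, 7, 3);  λ_6+ρ ↦ (2, 1, 1, 9);  λ_7+ρ ↦ (3, 0, 11, 2);  λ_8+ρ ↦ (5, 2, 7, 3);  λ_9+ρ ↦ (0, 2, 0, 2);  λ_10+ρ ↦ (3, 0, 11, 2);  λ_11+ρ ↦ (1, 2, 7, 2);  λ_12+ρ ↦ (5, 2, 7, 3);  λ_13+ρ ↦ (1, 2, 7, 2);  λ_14+ρ ↦ (1, 2, 7, 2);  λ_15+ρ ↦ (5, 2, 7, 3)

These 15 weights hit 5 W_17-dot-orbits; sizes (5, 5, 1, 1, 3):

[[1, 2, 4, 7, 10], [3, 5, 8, 12, 15], [6], [9], [11, 13, 14]]


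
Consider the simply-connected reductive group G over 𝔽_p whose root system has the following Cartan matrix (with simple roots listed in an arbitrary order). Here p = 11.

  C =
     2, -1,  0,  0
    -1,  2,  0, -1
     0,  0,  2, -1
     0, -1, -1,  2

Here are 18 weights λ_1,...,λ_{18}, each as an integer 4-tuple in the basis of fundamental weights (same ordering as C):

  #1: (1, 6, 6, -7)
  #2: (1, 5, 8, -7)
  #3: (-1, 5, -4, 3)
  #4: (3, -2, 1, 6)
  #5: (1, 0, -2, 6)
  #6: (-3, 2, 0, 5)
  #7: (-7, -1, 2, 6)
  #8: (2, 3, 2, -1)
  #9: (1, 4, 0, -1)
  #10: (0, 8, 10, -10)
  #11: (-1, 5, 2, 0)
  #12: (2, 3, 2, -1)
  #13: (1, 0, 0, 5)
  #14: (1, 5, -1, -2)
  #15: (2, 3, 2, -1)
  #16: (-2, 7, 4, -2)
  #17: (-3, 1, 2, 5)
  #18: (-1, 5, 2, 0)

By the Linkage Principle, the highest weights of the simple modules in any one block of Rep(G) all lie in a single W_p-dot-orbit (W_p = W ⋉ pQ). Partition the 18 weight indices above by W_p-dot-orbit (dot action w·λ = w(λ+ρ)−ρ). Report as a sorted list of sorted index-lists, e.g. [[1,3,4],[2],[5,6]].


C ↔ A_4 under row/col permutation; |W(A_4)| = 120.

λ_j+ρ reflected into Ā_11 (⟨·,θ^∨⟩≤11); 4-tuples as given:

    1: (2, 1, 1, 6)
    2: (2, 0, 3, 6)
    3: (0, 6, 3, 1)
    4: (2, 1, 1, 6)
    5: (2, 1, 1, 6)
    6: (2, 1, 1, 6)
    7: (0, 6, 3, 1)
    8: (3, 4, 3, 0)
    9: (2, 5, 1, 0)
    10: (0, 0, 1, 9)
    11: (0, 6, 3, 1)
    12: (3, 4, 3, 0)
    13: (2, 1, 1, 6)
    14: (2, 5, 1, 0)
    15: (3, 4, 3, 0)
    16: (0, 6, 3, 1)
    17: (2, 0, 3, 6)
    18: (0, 6, 3, 1)

6 distinct reps among the 18 weights ⇒ 6 W_11-linkage classes:

[[1, 4, 5, 6, 13], [2, 17], [3, 7, 11, 16, 18], [8, 12, 15], [9, 14], [10]]
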